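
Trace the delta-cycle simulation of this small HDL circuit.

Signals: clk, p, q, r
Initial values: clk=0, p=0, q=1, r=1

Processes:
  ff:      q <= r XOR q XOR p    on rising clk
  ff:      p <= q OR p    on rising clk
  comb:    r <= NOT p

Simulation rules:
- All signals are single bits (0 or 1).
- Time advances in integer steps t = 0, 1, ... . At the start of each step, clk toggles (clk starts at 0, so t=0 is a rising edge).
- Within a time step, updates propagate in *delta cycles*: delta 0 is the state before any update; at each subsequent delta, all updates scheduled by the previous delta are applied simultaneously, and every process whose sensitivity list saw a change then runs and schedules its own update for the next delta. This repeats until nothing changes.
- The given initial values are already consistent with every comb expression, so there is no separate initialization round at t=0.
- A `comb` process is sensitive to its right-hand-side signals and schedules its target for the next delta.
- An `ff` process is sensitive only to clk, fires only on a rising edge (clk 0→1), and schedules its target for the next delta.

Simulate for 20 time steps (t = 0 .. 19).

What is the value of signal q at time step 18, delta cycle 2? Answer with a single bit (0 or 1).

1

t0.Δ0 r=1 p=0 q=1 clk=0
t0.Δ1 r=1 p=0 q=1 clk=1
t0.Δ2 r=1 p=1 q=0 clk=1
t0.Δ3 r=0 p=1 q=0 clk=1
t1.Δ0 r=0 p=1 q=0 clk=1
t1.Δ1 r=0 p=1 q=0 clk=0
t2.Δ0 r=0 p=1 q=0 clk=0
t2.Δ1 r=0 p=1 q=0 clk=1
t2.Δ2 r=0 p=1 q=1 clk=1
t3.Δ0 r=0 p=1 q=1 clk=1
t3.Δ1 r=0 p=1 q=1 clk=0
t4.Δ0 r=0 p=1 q=1 clk=0
t4.Δ1 r=0 p=1 q=1 clk=1
t4.Δ2 r=0 p=1 q=0 clk=1
t5.Δ0 r=0 p=1 q=0 clk=1
t5.Δ1 r=0 p=1 q=0 clk=0
t6.Δ0 r=0 p=1 q=0 clk=0
t6.Δ1 r=0 p=1 q=0 clk=1
t6.Δ2 r=0 p=1 q=1 clk=1
t7.Δ0 r=0 p=1 q=1 clk=1
t7.Δ1 r=0 p=1 q=1 clk=0
t8.Δ0 r=0 p=1 q=1 clk=0
t8.Δ1 r=0 p=1 q=1 clk=1
t8.Δ2 r=0 p=1 q=0 clk=1
t9.Δ0 r=0 p=1 q=0 clk=1
t9.Δ1 r=0 p=1 q=0 clk=0
t10.Δ0 r=0 p=1 q=0 clk=0
t10.Δ1 r=0 p=1 q=0 clk=1
t10.Δ2 r=0 p=1 q=1 clk=1
t11.Δ0 r=0 p=1 q=1 clk=1
t11.Δ1 r=0 p=1 q=1 clk=0
t12.Δ0 r=0 p=1 q=1 clk=0
t12.Δ1 r=0 p=1 q=1 clk=1
t12.Δ2 r=0 p=1 q=0 clk=1
t13.Δ0 r=0 p=1 q=0 clk=1
t13.Δ1 r=0 p=1 q=0 clk=0
t14.Δ0 r=0 p=1 q=0 clk=0
t14.Δ1 r=0 p=1 q=0 clk=1
t14.Δ2 r=0 p=1 q=1 clk=1
t15.Δ0 r=0 p=1 q=1 clk=1
t15.Δ1 r=0 p=1 q=1 clk=0
t16.Δ0 r=0 p=1 q=1 clk=0
t16.Δ1 r=0 p=1 q=1 clk=1
t16.Δ2 r=0 p=1 q=0 clk=1
t17.Δ0 r=0 p=1 q=0 clk=1
t17.Δ1 r=0 p=1 q=0 clk=0
t18.Δ0 r=0 p=1 q=0 clk=0
t18.Δ1 r=0 p=1 q=0 clk=1
t18.Δ2 r=0 p=1 q=1 clk=1
t19.Δ0 r=0 p=1 q=1 clk=1
t19.Δ1 r=0 p=1 q=1 clk=0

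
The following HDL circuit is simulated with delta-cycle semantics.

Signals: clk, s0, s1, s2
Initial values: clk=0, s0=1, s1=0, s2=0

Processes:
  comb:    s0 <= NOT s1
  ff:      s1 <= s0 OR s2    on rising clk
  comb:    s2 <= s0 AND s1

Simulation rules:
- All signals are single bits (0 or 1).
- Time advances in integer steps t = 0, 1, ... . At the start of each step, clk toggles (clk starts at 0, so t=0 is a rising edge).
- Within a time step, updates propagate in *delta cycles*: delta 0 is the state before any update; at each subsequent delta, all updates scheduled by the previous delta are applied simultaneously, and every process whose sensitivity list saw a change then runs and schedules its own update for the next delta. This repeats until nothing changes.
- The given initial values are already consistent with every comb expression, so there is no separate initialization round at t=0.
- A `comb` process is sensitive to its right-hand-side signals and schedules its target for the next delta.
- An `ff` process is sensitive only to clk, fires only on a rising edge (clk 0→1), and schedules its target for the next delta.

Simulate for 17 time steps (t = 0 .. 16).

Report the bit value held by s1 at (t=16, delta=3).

t0.Δ0 clk=0 s2=0 s1=0 s0=1
t0.Δ1 clk=1 s2=0 s1=0 s0=1
t0.Δ2 clk=1 s2=0 s1=1 s0=1
t0.Δ3 clk=1 s2=1 s1=1 s0=0
t0.Δ4 clk=1 s2=0 s1=1 s0=0
t1.Δ0 clk=1 s2=0 s1=1 s0=0
t1.Δ1 clk=0 s2=0 s1=1 s0=0
t2.Δ0 clk=0 s2=0 s1=1 s0=0
t2.Δ1 clk=1 s2=0 s1=1 s0=0
t2.Δ2 clk=1 s2=0 s1=0 s0=0
t2.Δ3 clk=1 s2=0 s1=0 s0=1
t3.Δ0 clk=1 s2=0 s1=0 s0=1
t3.Δ1 clk=0 s2=0 s1=0 s0=1
t4.Δ0 clk=0 s2=0 s1=0 s0=1
t4.Δ1 clk=1 s2=0 s1=0 s0=1
t4.Δ2 clk=1 s2=0 s1=1 s0=1
t4.Δ3 clk=1 s2=1 s1=1 s0=0
t4.Δ4 clk=1 s2=0 s1=1 s0=0
t5.Δ0 clk=1 s2=0 s1=1 s0=0
t5.Δ1 clk=0 s2=0 s1=1 s0=0
t6.Δ0 clk=0 s2=0 s1=1 s0=0
t6.Δ1 clk=1 s2=0 s1=1 s0=0
t6.Δ2 clk=1 s2=0 s1=0 s0=0
t6.Δ3 clk=1 s2=0 s1=0 s0=1
t7.Δ0 clk=1 s2=0 s1=0 s0=1
t7.Δ1 clk=0 s2=0 s1=0 s0=1
t8.Δ0 clk=0 s2=0 s1=0 s0=1
t8.Δ1 clk=1 s2=0 s1=0 s0=1
t8.Δ2 clk=1 s2=0 s1=1 s0=1
t8.Δ3 clk=1 s2=1 s1=1 s0=0
t8.Δ4 clk=1 s2=0 s1=1 s0=0
t9.Δ0 clk=1 s2=0 s1=1 s0=0
t9.Δ1 clk=0 s2=0 s1=1 s0=0
t10.Δ0 clk=0 s2=0 s1=1 s0=0
t10.Δ1 clk=1 s2=0 s1=1 s0=0
t10.Δ2 clk=1 s2=0 s1=0 s0=0
t10.Δ3 clk=1 s2=0 s1=0 s0=1
t11.Δ0 clk=1 s2=0 s1=0 s0=1
t11.Δ1 clk=0 s2=0 s1=0 s0=1
t12.Δ0 clk=0 s2=0 s1=0 s0=1
t12.Δ1 clk=1 s2=0 s1=0 s0=1
t12.Δ2 clk=1 s2=0 s1=1 s0=1
t12.Δ3 clk=1 s2=1 s1=1 s0=0
t12.Δ4 clk=1 s2=0 s1=1 s0=0
t13.Δ0 clk=1 s2=0 s1=1 s0=0
t13.Δ1 clk=0 s2=0 s1=1 s0=0
t14.Δ0 clk=0 s2=0 s1=1 s0=0
t14.Δ1 clk=1 s2=0 s1=1 s0=0
t14.Δ2 clk=1 s2=0 s1=0 s0=0
t14.Δ3 clk=1 s2=0 s1=0 s0=1
t15.Δ0 clk=1 s2=0 s1=0 s0=1
t15.Δ1 clk=0 s2=0 s1=0 s0=1
t16.Δ0 clk=0 s2=0 s1=0 s0=1
t16.Δ1 clk=1 s2=0 s1=0 s0=1
t16.Δ2 clk=1 s2=0 s1=1 s0=1
t16.Δ3 clk=1 s2=1 s1=1 s0=0
t16.Δ4 clk=1 s2=0 s1=1 s0=0

1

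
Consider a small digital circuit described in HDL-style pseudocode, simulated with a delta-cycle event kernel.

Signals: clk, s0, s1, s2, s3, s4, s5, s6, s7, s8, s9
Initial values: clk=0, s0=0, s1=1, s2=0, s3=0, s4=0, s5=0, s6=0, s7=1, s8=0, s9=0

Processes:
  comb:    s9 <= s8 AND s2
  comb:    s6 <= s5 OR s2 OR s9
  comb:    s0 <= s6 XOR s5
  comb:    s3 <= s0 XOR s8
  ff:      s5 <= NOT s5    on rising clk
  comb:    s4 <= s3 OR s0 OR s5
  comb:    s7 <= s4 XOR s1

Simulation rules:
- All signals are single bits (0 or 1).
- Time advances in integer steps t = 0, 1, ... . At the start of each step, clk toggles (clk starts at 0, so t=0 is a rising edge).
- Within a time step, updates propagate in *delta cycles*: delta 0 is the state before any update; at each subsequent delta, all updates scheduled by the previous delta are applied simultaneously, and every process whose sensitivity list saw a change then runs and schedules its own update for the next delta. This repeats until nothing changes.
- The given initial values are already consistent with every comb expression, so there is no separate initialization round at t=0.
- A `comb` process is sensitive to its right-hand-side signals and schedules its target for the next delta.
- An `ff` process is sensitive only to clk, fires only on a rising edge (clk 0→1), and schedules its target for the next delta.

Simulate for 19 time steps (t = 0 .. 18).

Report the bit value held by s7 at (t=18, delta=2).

t0.Δ0 s3=0 s2=0 s5=0 s6=0 s8=0 s0=0 s9=0 s4=0 clk=0 s7=1 s1=1
t0.Δ1 s3=0 s2=0 s5=0 s6=0 s8=0 s0=0 s9=0 s4=0 clk=1 s7=1 s1=1
t0.Δ2 s3=0 s2=0 s5=1 s6=0 s8=0 s0=0 s9=0 s4=0 clk=1 s7=1 s1=1
t0.Δ3 s3=0 s2=0 s5=1 s6=1 s8=0 s0=1 s9=0 s4=1 clk=1 s7=1 s1=1
t0.Δ4 s3=1 s2=0 s5=1 s6=1 s8=0 s0=0 s9=0 s4=1 clk=1 s7=0 s1=1
t0.Δ5 s3=0 s2=0 s5=1 s6=1 s8=0 s0=0 s9=0 s4=1 clk=1 s7=0 s1=1
t1.Δ0 s3=0 s2=0 s5=1 s6=1 s8=0 s0=0 s9=0 s4=1 clk=1 s7=0 s1=1
t1.Δ1 s3=0 s2=0 s5=1 s6=1 s8=0 s0=0 s9=0 s4=1 clk=0 s7=0 s1=1
t2.Δ0 s3=0 s2=0 s5=1 s6=1 s8=0 s0=0 s9=0 s4=1 clk=0 s7=0 s1=1
t2.Δ1 s3=0 s2=0 s5=1 s6=1 s8=0 s0=0 s9=0 s4=1 clk=1 s7=0 s1=1
t2.Δ2 s3=0 s2=0 s5=0 s6=1 s8=0 s0=0 s9=0 s4=1 clk=1 s7=0 s1=1
t2.Δ3 s3=0 s2=0 s5=0 s6=0 s8=0 s0=1 s9=0 s4=0 clk=1 s7=0 s1=1
t2.Δ4 s3=1 s2=0 s5=0 s6=0 s8=0 s0=0 s9=0 s4=1 clk=1 s7=1 s1=1
t2.Δ5 s3=0 s2=0 s5=0 s6=0 s8=0 s0=0 s9=0 s4=1 clk=1 s7=0 s1=1
t2.Δ6 s3=0 s2=0 s5=0 s6=0 s8=0 s0=0 s9=0 s4=0 clk=1 s7=0 s1=1
t2.Δ7 s3=0 s2=0 s5=0 s6=0 s8=0 s0=0 s9=0 s4=0 clk=1 s7=1 s1=1
t3.Δ0 s3=0 s2=0 s5=0 s6=0 s8=0 s0=0 s9=0 s4=0 clk=1 s7=1 s1=1
t3.Δ1 s3=0 s2=0 s5=0 s6=0 s8=0 s0=0 s9=0 s4=0 clk=0 s7=1 s1=1
t4.Δ0 s3=0 s2=0 s5=0 s6=0 s8=0 s0=0 s9=0 s4=0 clk=0 s7=1 s1=1
t4.Δ1 s3=0 s2=0 s5=0 s6=0 s8=0 s0=0 s9=0 s4=0 clk=1 s7=1 s1=1
t4.Δ2 s3=0 s2=0 s5=1 s6=0 s8=0 s0=0 s9=0 s4=0 clk=1 s7=1 s1=1
t4.Δ3 s3=0 s2=0 s5=1 s6=1 s8=0 s0=1 s9=0 s4=1 clk=1 s7=1 s1=1
t4.Δ4 s3=1 s2=0 s5=1 s6=1 s8=0 s0=0 s9=0 s4=1 clk=1 s7=0 s1=1
t4.Δ5 s3=0 s2=0 s5=1 s6=1 s8=0 s0=0 s9=0 s4=1 clk=1 s7=0 s1=1
t5.Δ0 s3=0 s2=0 s5=1 s6=1 s8=0 s0=0 s9=0 s4=1 clk=1 s7=0 s1=1
t5.Δ1 s3=0 s2=0 s5=1 s6=1 s8=0 s0=0 s9=0 s4=1 clk=0 s7=0 s1=1
t6.Δ0 s3=0 s2=0 s5=1 s6=1 s8=0 s0=0 s9=0 s4=1 clk=0 s7=0 s1=1
t6.Δ1 s3=0 s2=0 s5=1 s6=1 s8=0 s0=0 s9=0 s4=1 clk=1 s7=0 s1=1
t6.Δ2 s3=0 s2=0 s5=0 s6=1 s8=0 s0=0 s9=0 s4=1 clk=1 s7=0 s1=1
t6.Δ3 s3=0 s2=0 s5=0 s6=0 s8=0 s0=1 s9=0 s4=0 clk=1 s7=0 s1=1
t6.Δ4 s3=1 s2=0 s5=0 s6=0 s8=0 s0=0 s9=0 s4=1 clk=1 s7=1 s1=1
t6.Δ5 s3=0 s2=0 s5=0 s6=0 s8=0 s0=0 s9=0 s4=1 clk=1 s7=0 s1=1
t6.Δ6 s3=0 s2=0 s5=0 s6=0 s8=0 s0=0 s9=0 s4=0 clk=1 s7=0 s1=1
t6.Δ7 s3=0 s2=0 s5=0 s6=0 s8=0 s0=0 s9=0 s4=0 clk=1 s7=1 s1=1
t7.Δ0 s3=0 s2=0 s5=0 s6=0 s8=0 s0=0 s9=0 s4=0 clk=1 s7=1 s1=1
t7.Δ1 s3=0 s2=0 s5=0 s6=0 s8=0 s0=0 s9=0 s4=0 clk=0 s7=1 s1=1
t8.Δ0 s3=0 s2=0 s5=0 s6=0 s8=0 s0=0 s9=0 s4=0 clk=0 s7=1 s1=1
t8.Δ1 s3=0 s2=0 s5=0 s6=0 s8=0 s0=0 s9=0 s4=0 clk=1 s7=1 s1=1
t8.Δ2 s3=0 s2=0 s5=1 s6=0 s8=0 s0=0 s9=0 s4=0 clk=1 s7=1 s1=1
t8.Δ3 s3=0 s2=0 s5=1 s6=1 s8=0 s0=1 s9=0 s4=1 clk=1 s7=1 s1=1
t8.Δ4 s3=1 s2=0 s5=1 s6=1 s8=0 s0=0 s9=0 s4=1 clk=1 s7=0 s1=1
t8.Δ5 s3=0 s2=0 s5=1 s6=1 s8=0 s0=0 s9=0 s4=1 clk=1 s7=0 s1=1
t9.Δ0 s3=0 s2=0 s5=1 s6=1 s8=0 s0=0 s9=0 s4=1 clk=1 s7=0 s1=1
t9.Δ1 s3=0 s2=0 s5=1 s6=1 s8=0 s0=0 s9=0 s4=1 clk=0 s7=0 s1=1
t10.Δ0 s3=0 s2=0 s5=1 s6=1 s8=0 s0=0 s9=0 s4=1 clk=0 s7=0 s1=1
t10.Δ1 s3=0 s2=0 s5=1 s6=1 s8=0 s0=0 s9=0 s4=1 clk=1 s7=0 s1=1
t10.Δ2 s3=0 s2=0 s5=0 s6=1 s8=0 s0=0 s9=0 s4=1 clk=1 s7=0 s1=1
t10.Δ3 s3=0 s2=0 s5=0 s6=0 s8=0 s0=1 s9=0 s4=0 clk=1 s7=0 s1=1
t10.Δ4 s3=1 s2=0 s5=0 s6=0 s8=0 s0=0 s9=0 s4=1 clk=1 s7=1 s1=1
t10.Δ5 s3=0 s2=0 s5=0 s6=0 s8=0 s0=0 s9=0 s4=1 clk=1 s7=0 s1=1
t10.Δ6 s3=0 s2=0 s5=0 s6=0 s8=0 s0=0 s9=0 s4=0 clk=1 s7=0 s1=1
t10.Δ7 s3=0 s2=0 s5=0 s6=0 s8=0 s0=0 s9=0 s4=0 clk=1 s7=1 s1=1
t11.Δ0 s3=0 s2=0 s5=0 s6=0 s8=0 s0=0 s9=0 s4=0 clk=1 s7=1 s1=1
t11.Δ1 s3=0 s2=0 s5=0 s6=0 s8=0 s0=0 s9=0 s4=0 clk=0 s7=1 s1=1
t12.Δ0 s3=0 s2=0 s5=0 s6=0 s8=0 s0=0 s9=0 s4=0 clk=0 s7=1 s1=1
t12.Δ1 s3=0 s2=0 s5=0 s6=0 s8=0 s0=0 s9=0 s4=0 clk=1 s7=1 s1=1
t12.Δ2 s3=0 s2=0 s5=1 s6=0 s8=0 s0=0 s9=0 s4=0 clk=1 s7=1 s1=1
t12.Δ3 s3=0 s2=0 s5=1 s6=1 s8=0 s0=1 s9=0 s4=1 clk=1 s7=1 s1=1
t12.Δ4 s3=1 s2=0 s5=1 s6=1 s8=0 s0=0 s9=0 s4=1 clk=1 s7=0 s1=1
t12.Δ5 s3=0 s2=0 s5=1 s6=1 s8=0 s0=0 s9=0 s4=1 clk=1 s7=0 s1=1
t13.Δ0 s3=0 s2=0 s5=1 s6=1 s8=0 s0=0 s9=0 s4=1 clk=1 s7=0 s1=1
t13.Δ1 s3=0 s2=0 s5=1 s6=1 s8=0 s0=0 s9=0 s4=1 clk=0 s7=0 s1=1
t14.Δ0 s3=0 s2=0 s5=1 s6=1 s8=0 s0=0 s9=0 s4=1 clk=0 s7=0 s1=1
t14.Δ1 s3=0 s2=0 s5=1 s6=1 s8=0 s0=0 s9=0 s4=1 clk=1 s7=0 s1=1
t14.Δ2 s3=0 s2=0 s5=0 s6=1 s8=0 s0=0 s9=0 s4=1 clk=1 s7=0 s1=1
t14.Δ3 s3=0 s2=0 s5=0 s6=0 s8=0 s0=1 s9=0 s4=0 clk=1 s7=0 s1=1
t14.Δ4 s3=1 s2=0 s5=0 s6=0 s8=0 s0=0 s9=0 s4=1 clk=1 s7=1 s1=1
t14.Δ5 s3=0 s2=0 s5=0 s6=0 s8=0 s0=0 s9=0 s4=1 clk=1 s7=0 s1=1
t14.Δ6 s3=0 s2=0 s5=0 s6=0 s8=0 s0=0 s9=0 s4=0 clk=1 s7=0 s1=1
t14.Δ7 s3=0 s2=0 s5=0 s6=0 s8=0 s0=0 s9=0 s4=0 clk=1 s7=1 s1=1
t15.Δ0 s3=0 s2=0 s5=0 s6=0 s8=0 s0=0 s9=0 s4=0 clk=1 s7=1 s1=1
t15.Δ1 s3=0 s2=0 s5=0 s6=0 s8=0 s0=0 s9=0 s4=0 clk=0 s7=1 s1=1
t16.Δ0 s3=0 s2=0 s5=0 s6=0 s8=0 s0=0 s9=0 s4=0 clk=0 s7=1 s1=1
t16.Δ1 s3=0 s2=0 s5=0 s6=0 s8=0 s0=0 s9=0 s4=0 clk=1 s7=1 s1=1
t16.Δ2 s3=0 s2=0 s5=1 s6=0 s8=0 s0=0 s9=0 s4=0 clk=1 s7=1 s1=1
t16.Δ3 s3=0 s2=0 s5=1 s6=1 s8=0 s0=1 s9=0 s4=1 clk=1 s7=1 s1=1
t16.Δ4 s3=1 s2=0 s5=1 s6=1 s8=0 s0=0 s9=0 s4=1 clk=1 s7=0 s1=1
t16.Δ5 s3=0 s2=0 s5=1 s6=1 s8=0 s0=0 s9=0 s4=1 clk=1 s7=0 s1=1
t17.Δ0 s3=0 s2=0 s5=1 s6=1 s8=0 s0=0 s9=0 s4=1 clk=1 s7=0 s1=1
t17.Δ1 s3=0 s2=0 s5=1 s6=1 s8=0 s0=0 s9=0 s4=1 clk=0 s7=0 s1=1
t18.Δ0 s3=0 s2=0 s5=1 s6=1 s8=0 s0=0 s9=0 s4=1 clk=0 s7=0 s1=1
t18.Δ1 s3=0 s2=0 s5=1 s6=1 s8=0 s0=0 s9=0 s4=1 clk=1 s7=0 s1=1
t18.Δ2 s3=0 s2=0 s5=0 s6=1 s8=0 s0=0 s9=0 s4=1 clk=1 s7=0 s1=1
t18.Δ3 s3=0 s2=0 s5=0 s6=0 s8=0 s0=1 s9=0 s4=0 clk=1 s7=0 s1=1
t18.Δ4 s3=1 s2=0 s5=0 s6=0 s8=0 s0=0 s9=0 s4=1 clk=1 s7=1 s1=1
t18.Δ5 s3=0 s2=0 s5=0 s6=0 s8=0 s0=0 s9=0 s4=1 clk=1 s7=0 s1=1
t18.Δ6 s3=0 s2=0 s5=0 s6=0 s8=0 s0=0 s9=0 s4=0 clk=1 s7=0 s1=1
t18.Δ7 s3=0 s2=0 s5=0 s6=0 s8=0 s0=0 s9=0 s4=0 clk=1 s7=1 s1=1

0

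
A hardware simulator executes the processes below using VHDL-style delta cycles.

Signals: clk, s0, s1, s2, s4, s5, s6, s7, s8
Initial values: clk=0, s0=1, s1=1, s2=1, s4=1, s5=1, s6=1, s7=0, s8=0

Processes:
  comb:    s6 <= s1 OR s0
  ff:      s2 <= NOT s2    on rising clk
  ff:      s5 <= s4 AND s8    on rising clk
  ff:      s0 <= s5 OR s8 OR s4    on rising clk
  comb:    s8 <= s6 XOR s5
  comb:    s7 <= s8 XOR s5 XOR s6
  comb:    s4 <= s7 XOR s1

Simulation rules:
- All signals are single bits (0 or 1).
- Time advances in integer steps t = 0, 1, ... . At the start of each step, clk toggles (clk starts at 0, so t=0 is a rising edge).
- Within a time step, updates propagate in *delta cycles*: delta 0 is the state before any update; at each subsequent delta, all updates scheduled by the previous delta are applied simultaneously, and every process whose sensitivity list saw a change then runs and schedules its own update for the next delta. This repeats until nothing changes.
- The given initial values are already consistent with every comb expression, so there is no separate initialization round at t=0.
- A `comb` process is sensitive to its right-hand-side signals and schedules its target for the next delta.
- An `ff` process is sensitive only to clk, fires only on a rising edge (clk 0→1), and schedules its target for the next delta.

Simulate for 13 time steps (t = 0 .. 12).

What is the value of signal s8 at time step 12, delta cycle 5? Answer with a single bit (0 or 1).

1

t0.Δ0 s5=1 s0=1 s7=0 clk=0 s2=1 s8=0 s1=1 s4=1 s6=1
t0.Δ1 s5=1 s0=1 s7=0 clk=1 s2=1 s8=0 s1=1 s4=1 s6=1
t0.Δ2 s5=0 s0=1 s7=0 clk=1 s2=0 s8=0 s1=1 s4=1 s6=1
t0.Δ3 s5=0 s0=1 s7=1 clk=1 s2=0 s8=1 s1=1 s4=1 s6=1
t0.Δ4 s5=0 s0=1 s7=0 clk=1 s2=0 s8=1 s1=1 s4=0 s6=1
t0.Δ5 s5=0 s0=1 s7=0 clk=1 s2=0 s8=1 s1=1 s4=1 s6=1
t1.Δ0 s5=0 s0=1 s7=0 clk=1 s2=0 s8=1 s1=1 s4=1 s6=1
t1.Δ1 s5=0 s0=1 s7=0 clk=0 s2=0 s8=1 s1=1 s4=1 s6=1
t2.Δ0 s5=0 s0=1 s7=0 clk=0 s2=0 s8=1 s1=1 s4=1 s6=1
t2.Δ1 s5=0 s0=1 s7=0 clk=1 s2=0 s8=1 s1=1 s4=1 s6=1
t2.Δ2 s5=1 s0=1 s7=0 clk=1 s2=1 s8=1 s1=1 s4=1 s6=1
t2.Δ3 s5=1 s0=1 s7=1 clk=1 s2=1 s8=0 s1=1 s4=1 s6=1
t2.Δ4 s5=1 s0=1 s7=0 clk=1 s2=1 s8=0 s1=1 s4=0 s6=1
t2.Δ5 s5=1 s0=1 s7=0 clk=1 s2=1 s8=0 s1=1 s4=1 s6=1
t3.Δ0 s5=1 s0=1 s7=0 clk=1 s2=1 s8=0 s1=1 s4=1 s6=1
t3.Δ1 s5=1 s0=1 s7=0 clk=0 s2=1 s8=0 s1=1 s4=1 s6=1
t4.Δ0 s5=1 s0=1 s7=0 clk=0 s2=1 s8=0 s1=1 s4=1 s6=1
t4.Δ1 s5=1 s0=1 s7=0 clk=1 s2=1 s8=0 s1=1 s4=1 s6=1
t4.Δ2 s5=0 s0=1 s7=0 clk=1 s2=0 s8=0 s1=1 s4=1 s6=1
t4.Δ3 s5=0 s0=1 s7=1 clk=1 s2=0 s8=1 s1=1 s4=1 s6=1
t4.Δ4 s5=0 s0=1 s7=0 clk=1 s2=0 s8=1 s1=1 s4=0 s6=1
t4.Δ5 s5=0 s0=1 s7=0 clk=1 s2=0 s8=1 s1=1 s4=1 s6=1
t5.Δ0 s5=0 s0=1 s7=0 clk=1 s2=0 s8=1 s1=1 s4=1 s6=1
t5.Δ1 s5=0 s0=1 s7=0 clk=0 s2=0 s8=1 s1=1 s4=1 s6=1
t6.Δ0 s5=0 s0=1 s7=0 clk=0 s2=0 s8=1 s1=1 s4=1 s6=1
t6.Δ1 s5=0 s0=1 s7=0 clk=1 s2=0 s8=1 s1=1 s4=1 s6=1
t6.Δ2 s5=1 s0=1 s7=0 clk=1 s2=1 s8=1 s1=1 s4=1 s6=1
t6.Δ3 s5=1 s0=1 s7=1 clk=1 s2=1 s8=0 s1=1 s4=1 s6=1
t6.Δ4 s5=1 s0=1 s7=0 clk=1 s2=1 s8=0 s1=1 s4=0 s6=1
t6.Δ5 s5=1 s0=1 s7=0 clk=1 s2=1 s8=0 s1=1 s4=1 s6=1
t7.Δ0 s5=1 s0=1 s7=0 clk=1 s2=1 s8=0 s1=1 s4=1 s6=1
t7.Δ1 s5=1 s0=1 s7=0 clk=0 s2=1 s8=0 s1=1 s4=1 s6=1
t8.Δ0 s5=1 s0=1 s7=0 clk=0 s2=1 s8=0 s1=1 s4=1 s6=1
t8.Δ1 s5=1 s0=1 s7=0 clk=1 s2=1 s8=0 s1=1 s4=1 s6=1
t8.Δ2 s5=0 s0=1 s7=0 clk=1 s2=0 s8=0 s1=1 s4=1 s6=1
t8.Δ3 s5=0 s0=1 s7=1 clk=1 s2=0 s8=1 s1=1 s4=1 s6=1
t8.Δ4 s5=0 s0=1 s7=0 clk=1 s2=0 s8=1 s1=1 s4=0 s6=1
t8.Δ5 s5=0 s0=1 s7=0 clk=1 s2=0 s8=1 s1=1 s4=1 s6=1
t9.Δ0 s5=0 s0=1 s7=0 clk=1 s2=0 s8=1 s1=1 s4=1 s6=1
t9.Δ1 s5=0 s0=1 s7=0 clk=0 s2=0 s8=1 s1=1 s4=1 s6=1
t10.Δ0 s5=0 s0=1 s7=0 clk=0 s2=0 s8=1 s1=1 s4=1 s6=1
t10.Δ1 s5=0 s0=1 s7=0 clk=1 s2=0 s8=1 s1=1 s4=1 s6=1
t10.Δ2 s5=1 s0=1 s7=0 clk=1 s2=1 s8=1 s1=1 s4=1 s6=1
t10.Δ3 s5=1 s0=1 s7=1 clk=1 s2=1 s8=0 s1=1 s4=1 s6=1
t10.Δ4 s5=1 s0=1 s7=0 clk=1 s2=1 s8=0 s1=1 s4=0 s6=1
t10.Δ5 s5=1 s0=1 s7=0 clk=1 s2=1 s8=0 s1=1 s4=1 s6=1
t11.Δ0 s5=1 s0=1 s7=0 clk=1 s2=1 s8=0 s1=1 s4=1 s6=1
t11.Δ1 s5=1 s0=1 s7=0 clk=0 s2=1 s8=0 s1=1 s4=1 s6=1
t12.Δ0 s5=1 s0=1 s7=0 clk=0 s2=1 s8=0 s1=1 s4=1 s6=1
t12.Δ1 s5=1 s0=1 s7=0 clk=1 s2=1 s8=0 s1=1 s4=1 s6=1
t12.Δ2 s5=0 s0=1 s7=0 clk=1 s2=0 s8=0 s1=1 s4=1 s6=1
t12.Δ3 s5=0 s0=1 s7=1 clk=1 s2=0 s8=1 s1=1 s4=1 s6=1
t12.Δ4 s5=0 s0=1 s7=0 clk=1 s2=0 s8=1 s1=1 s4=0 s6=1
t12.Δ5 s5=0 s0=1 s7=0 clk=1 s2=0 s8=1 s1=1 s4=1 s6=1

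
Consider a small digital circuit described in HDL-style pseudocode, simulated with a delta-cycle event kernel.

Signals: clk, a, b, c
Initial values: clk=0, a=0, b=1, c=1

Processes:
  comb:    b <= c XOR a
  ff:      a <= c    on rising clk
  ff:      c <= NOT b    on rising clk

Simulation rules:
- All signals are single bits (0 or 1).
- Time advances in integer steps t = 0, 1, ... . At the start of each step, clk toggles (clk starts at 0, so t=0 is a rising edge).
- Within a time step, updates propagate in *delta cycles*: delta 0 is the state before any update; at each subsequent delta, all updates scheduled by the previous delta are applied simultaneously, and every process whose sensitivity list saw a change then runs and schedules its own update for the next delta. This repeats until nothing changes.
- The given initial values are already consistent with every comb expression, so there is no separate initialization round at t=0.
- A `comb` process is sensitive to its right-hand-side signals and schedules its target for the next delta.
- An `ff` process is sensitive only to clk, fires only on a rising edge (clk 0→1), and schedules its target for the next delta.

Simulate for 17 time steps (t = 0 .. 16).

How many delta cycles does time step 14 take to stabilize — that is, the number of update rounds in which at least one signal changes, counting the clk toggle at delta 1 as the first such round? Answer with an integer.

3

t=0 Δ0: a=0 clk=0 b=1 c=1
  Δ1: clk:0→1
  Δ2: a:0→1, c:1→0
  (2Δ to stable)
t=1 Δ0: a=1 clk=1 b=1 c=0
  Δ1: clk:1→0
  (1Δ to stable)
t=2 Δ0: a=1 clk=0 b=1 c=0
  Δ1: clk:0→1
  Δ2: a:1→0
  Δ3: b:1→0
  (3Δ to stable)
t=3 Δ0: a=0 clk=1 b=0 c=0
  Δ1: clk:1→0
  (1Δ to stable)
t=4 Δ0: a=0 clk=0 b=0 c=0
  Δ1: clk:0→1
  Δ2: c:0→1
  Δ3: b:0→1
  (3Δ to stable)
t=5 Δ0: a=0 clk=1 b=1 c=1
  Δ1: clk:1→0
  (1Δ to stable)
t=6 Δ0: a=0 clk=0 b=1 c=1
  Δ1: clk:0→1
  Δ2: a:0→1, c:1→0
  (2Δ to stable)
t=7 Δ0: a=1 clk=1 b=1 c=0
  Δ1: clk:1→0
  (1Δ to stable)
t=8 Δ0: a=1 clk=0 b=1 c=0
  Δ1: clk:0→1
  Δ2: a:1→0
  Δ3: b:1→0
  (3Δ to stable)
t=9 Δ0: a=0 clk=1 b=0 c=0
  Δ1: clk:1→0
  (1Δ to stable)
t=10 Δ0: a=0 clk=0 b=0 c=0
  Δ1: clk:0→1
  Δ2: c:0→1
  Δ3: b:0→1
  (3Δ to stable)
t=11 Δ0: a=0 clk=1 b=1 c=1
  Δ1: clk:1→0
  (1Δ to stable)
t=12 Δ0: a=0 clk=0 b=1 c=1
  Δ1: clk:0→1
  Δ2: a:0→1, c:1→0
  (2Δ to stable)
t=13 Δ0: a=1 clk=1 b=1 c=0
  Δ1: clk:1→0
  (1Δ to stable)
t=14 Δ0: a=1 clk=0 b=1 c=0
  Δ1: clk:0→1
  Δ2: a:1→0
  Δ3: b:1→0
  (3Δ to stable)
t=15 Δ0: a=0 clk=1 b=0 c=0
  Δ1: clk:1→0
  (1Δ to stable)
t=16 Δ0: a=0 clk=0 b=0 c=0
  Δ1: clk:0→1
  Δ2: c:0→1
  Δ3: b:0→1
  (3Δ to stable)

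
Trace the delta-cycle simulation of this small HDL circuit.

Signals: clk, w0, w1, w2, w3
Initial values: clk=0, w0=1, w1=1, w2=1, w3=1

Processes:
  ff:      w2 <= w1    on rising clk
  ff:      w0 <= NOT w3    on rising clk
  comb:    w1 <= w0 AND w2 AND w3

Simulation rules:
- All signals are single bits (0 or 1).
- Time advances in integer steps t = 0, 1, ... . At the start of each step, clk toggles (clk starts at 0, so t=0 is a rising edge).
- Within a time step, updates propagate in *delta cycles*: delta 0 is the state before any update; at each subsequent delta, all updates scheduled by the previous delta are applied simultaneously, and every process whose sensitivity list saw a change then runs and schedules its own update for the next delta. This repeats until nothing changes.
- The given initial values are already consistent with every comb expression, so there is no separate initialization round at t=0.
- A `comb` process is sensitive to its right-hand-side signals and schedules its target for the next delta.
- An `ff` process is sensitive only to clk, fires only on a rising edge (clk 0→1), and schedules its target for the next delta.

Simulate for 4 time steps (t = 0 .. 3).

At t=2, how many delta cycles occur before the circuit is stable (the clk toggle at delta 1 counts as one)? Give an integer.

2

t=0 Δ0: clk=0 w0=1 w2=1 w1=1 w3=1
  Δ1: clk:0→1
  Δ2: w0:1→0
  Δ3: w1:1→0
  (3Δ to stable)
t=1 Δ0: clk=1 w0=0 w2=1 w1=0 w3=1
  Δ1: clk:1→0
  (1Δ to stable)
t=2 Δ0: clk=0 w0=0 w2=1 w1=0 w3=1
  Δ1: clk:0→1
  Δ2: w2:1→0
  (2Δ to stable)
t=3 Δ0: clk=1 w0=0 w2=0 w1=0 w3=1
  Δ1: clk:1→0
  (1Δ to stable)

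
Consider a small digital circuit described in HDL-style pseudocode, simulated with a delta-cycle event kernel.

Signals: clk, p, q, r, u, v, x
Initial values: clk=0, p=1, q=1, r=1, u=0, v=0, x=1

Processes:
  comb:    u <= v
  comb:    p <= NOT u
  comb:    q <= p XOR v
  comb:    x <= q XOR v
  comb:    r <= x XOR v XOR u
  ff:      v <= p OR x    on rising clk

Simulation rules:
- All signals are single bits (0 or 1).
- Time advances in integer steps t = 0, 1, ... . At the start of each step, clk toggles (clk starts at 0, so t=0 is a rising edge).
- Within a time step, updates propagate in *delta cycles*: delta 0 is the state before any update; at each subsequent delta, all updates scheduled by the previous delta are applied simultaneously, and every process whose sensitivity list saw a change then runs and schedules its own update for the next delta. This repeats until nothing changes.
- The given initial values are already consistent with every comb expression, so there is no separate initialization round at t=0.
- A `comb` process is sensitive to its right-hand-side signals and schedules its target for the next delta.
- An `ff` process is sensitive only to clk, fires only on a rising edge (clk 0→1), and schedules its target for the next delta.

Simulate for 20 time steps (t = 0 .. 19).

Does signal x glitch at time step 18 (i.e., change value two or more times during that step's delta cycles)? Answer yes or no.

yes

t0.Δ0 x=1 q=1 clk=0 r=1 u=0 v=0 p=1
t0.Δ1 x=1 q=1 clk=1 r=1 u=0 v=0 p=1
t0.Δ2 x=1 q=1 clk=1 r=1 u=0 v=1 p=1
t0.Δ3 x=0 q=0 clk=1 r=0 u=1 v=1 p=1
t0.Δ4 x=1 q=0 clk=1 r=0 u=1 v=1 p=0
t0.Δ5 x=1 q=1 clk=1 r=1 u=1 v=1 p=0
t0.Δ6 x=0 q=1 clk=1 r=1 u=1 v=1 p=0
t0.Δ7 x=0 q=1 clk=1 r=0 u=1 v=1 p=0
t1.Δ0 x=0 q=1 clk=1 r=0 u=1 v=1 p=0
t1.Δ1 x=0 q=1 clk=0 r=0 u=1 v=1 p=0
t2.Δ0 x=0 q=1 clk=0 r=0 u=1 v=1 p=0
t2.Δ1 x=0 q=1 clk=1 r=0 u=1 v=1 p=0
t2.Δ2 x=0 q=1 clk=1 r=0 u=1 v=0 p=0
t2.Δ3 x=1 q=0 clk=1 r=1 u=0 v=0 p=0
t2.Δ4 x=0 q=0 clk=1 r=1 u=0 v=0 p=1
t2.Δ5 x=0 q=1 clk=1 r=0 u=0 v=0 p=1
t2.Δ6 x=1 q=1 clk=1 r=0 u=0 v=0 p=1
t2.Δ7 x=1 q=1 clk=1 r=1 u=0 v=0 p=1
t3.Δ0 x=1 q=1 clk=1 r=1 u=0 v=0 p=1
t3.Δ1 x=1 q=1 clk=0 r=1 u=0 v=0 p=1
t4.Δ0 x=1 q=1 clk=0 r=1 u=0 v=0 p=1
t4.Δ1 x=1 q=1 clk=1 r=1 u=0 v=0 p=1
t4.Δ2 x=1 q=1 clk=1 r=1 u=0 v=1 p=1
t4.Δ3 x=0 q=0 clk=1 r=0 u=1 v=1 p=1
t4.Δ4 x=1 q=0 clk=1 r=0 u=1 v=1 p=0
t4.Δ5 x=1 q=1 clk=1 r=1 u=1 v=1 p=0
t4.Δ6 x=0 q=1 clk=1 r=1 u=1 v=1 p=0
t4.Δ7 x=0 q=1 clk=1 r=0 u=1 v=1 p=0
t5.Δ0 x=0 q=1 clk=1 r=0 u=1 v=1 p=0
t5.Δ1 x=0 q=1 clk=0 r=0 u=1 v=1 p=0
t6.Δ0 x=0 q=1 clk=0 r=0 u=1 v=1 p=0
t6.Δ1 x=0 q=1 clk=1 r=0 u=1 v=1 p=0
t6.Δ2 x=0 q=1 clk=1 r=0 u=1 v=0 p=0
t6.Δ3 x=1 q=0 clk=1 r=1 u=0 v=0 p=0
t6.Δ4 x=0 q=0 clk=1 r=1 u=0 v=0 p=1
t6.Δ5 x=0 q=1 clk=1 r=0 u=0 v=0 p=1
t6.Δ6 x=1 q=1 clk=1 r=0 u=0 v=0 p=1
t6.Δ7 x=1 q=1 clk=1 r=1 u=0 v=0 p=1
t7.Δ0 x=1 q=1 clk=1 r=1 u=0 v=0 p=1
t7.Δ1 x=1 q=1 clk=0 r=1 u=0 v=0 p=1
t8.Δ0 x=1 q=1 clk=0 r=1 u=0 v=0 p=1
t8.Δ1 x=1 q=1 clk=1 r=1 u=0 v=0 p=1
t8.Δ2 x=1 q=1 clk=1 r=1 u=0 v=1 p=1
t8.Δ3 x=0 q=0 clk=1 r=0 u=1 v=1 p=1
t8.Δ4 x=1 q=0 clk=1 r=0 u=1 v=1 p=0
t8.Δ5 x=1 q=1 clk=1 r=1 u=1 v=1 p=0
t8.Δ6 x=0 q=1 clk=1 r=1 u=1 v=1 p=0
t8.Δ7 x=0 q=1 clk=1 r=0 u=1 v=1 p=0
t9.Δ0 x=0 q=1 clk=1 r=0 u=1 v=1 p=0
t9.Δ1 x=0 q=1 clk=0 r=0 u=1 v=1 p=0
t10.Δ0 x=0 q=1 clk=0 r=0 u=1 v=1 p=0
t10.Δ1 x=0 q=1 clk=1 r=0 u=1 v=1 p=0
t10.Δ2 x=0 q=1 clk=1 r=0 u=1 v=0 p=0
t10.Δ3 x=1 q=0 clk=1 r=1 u=0 v=0 p=0
t10.Δ4 x=0 q=0 clk=1 r=1 u=0 v=0 p=1
t10.Δ5 x=0 q=1 clk=1 r=0 u=0 v=0 p=1
t10.Δ6 x=1 q=1 clk=1 r=0 u=0 v=0 p=1
t10.Δ7 x=1 q=1 clk=1 r=1 u=0 v=0 p=1
t11.Δ0 x=1 q=1 clk=1 r=1 u=0 v=0 p=1
t11.Δ1 x=1 q=1 clk=0 r=1 u=0 v=0 p=1
t12.Δ0 x=1 q=1 clk=0 r=1 u=0 v=0 p=1
t12.Δ1 x=1 q=1 clk=1 r=1 u=0 v=0 p=1
t12.Δ2 x=1 q=1 clk=1 r=1 u=0 v=1 p=1
t12.Δ3 x=0 q=0 clk=1 r=0 u=1 v=1 p=1
t12.Δ4 x=1 q=0 clk=1 r=0 u=1 v=1 p=0
t12.Δ5 x=1 q=1 clk=1 r=1 u=1 v=1 p=0
t12.Δ6 x=0 q=1 clk=1 r=1 u=1 v=1 p=0
t12.Δ7 x=0 q=1 clk=1 r=0 u=1 v=1 p=0
t13.Δ0 x=0 q=1 clk=1 r=0 u=1 v=1 p=0
t13.Δ1 x=0 q=1 clk=0 r=0 u=1 v=1 p=0
t14.Δ0 x=0 q=1 clk=0 r=0 u=1 v=1 p=0
t14.Δ1 x=0 q=1 clk=1 r=0 u=1 v=1 p=0
t14.Δ2 x=0 q=1 clk=1 r=0 u=1 v=0 p=0
t14.Δ3 x=1 q=0 clk=1 r=1 u=0 v=0 p=0
t14.Δ4 x=0 q=0 clk=1 r=1 u=0 v=0 p=1
t14.Δ5 x=0 q=1 clk=1 r=0 u=0 v=0 p=1
t14.Δ6 x=1 q=1 clk=1 r=0 u=0 v=0 p=1
t14.Δ7 x=1 q=1 clk=1 r=1 u=0 v=0 p=1
t15.Δ0 x=1 q=1 clk=1 r=1 u=0 v=0 p=1
t15.Δ1 x=1 q=1 clk=0 r=1 u=0 v=0 p=1
t16.Δ0 x=1 q=1 clk=0 r=1 u=0 v=0 p=1
t16.Δ1 x=1 q=1 clk=1 r=1 u=0 v=0 p=1
t16.Δ2 x=1 q=1 clk=1 r=1 u=0 v=1 p=1
t16.Δ3 x=0 q=0 clk=1 r=0 u=1 v=1 p=1
t16.Δ4 x=1 q=0 clk=1 r=0 u=1 v=1 p=0
t16.Δ5 x=1 q=1 clk=1 r=1 u=1 v=1 p=0
t16.Δ6 x=0 q=1 clk=1 r=1 u=1 v=1 p=0
t16.Δ7 x=0 q=1 clk=1 r=0 u=1 v=1 p=0
t17.Δ0 x=0 q=1 clk=1 r=0 u=1 v=1 p=0
t17.Δ1 x=0 q=1 clk=0 r=0 u=1 v=1 p=0
t18.Δ0 x=0 q=1 clk=0 r=0 u=1 v=1 p=0
t18.Δ1 x=0 q=1 clk=1 r=0 u=1 v=1 p=0
t18.Δ2 x=0 q=1 clk=1 r=0 u=1 v=0 p=0
t18.Δ3 x=1 q=0 clk=1 r=1 u=0 v=0 p=0
t18.Δ4 x=0 q=0 clk=1 r=1 u=0 v=0 p=1
t18.Δ5 x=0 q=1 clk=1 r=0 u=0 v=0 p=1
t18.Δ6 x=1 q=1 clk=1 r=0 u=0 v=0 p=1
t18.Δ7 x=1 q=1 clk=1 r=1 u=0 v=0 p=1
t19.Δ0 x=1 q=1 clk=1 r=1 u=0 v=0 p=1
t19.Δ1 x=1 q=1 clk=0 r=1 u=0 v=0 p=1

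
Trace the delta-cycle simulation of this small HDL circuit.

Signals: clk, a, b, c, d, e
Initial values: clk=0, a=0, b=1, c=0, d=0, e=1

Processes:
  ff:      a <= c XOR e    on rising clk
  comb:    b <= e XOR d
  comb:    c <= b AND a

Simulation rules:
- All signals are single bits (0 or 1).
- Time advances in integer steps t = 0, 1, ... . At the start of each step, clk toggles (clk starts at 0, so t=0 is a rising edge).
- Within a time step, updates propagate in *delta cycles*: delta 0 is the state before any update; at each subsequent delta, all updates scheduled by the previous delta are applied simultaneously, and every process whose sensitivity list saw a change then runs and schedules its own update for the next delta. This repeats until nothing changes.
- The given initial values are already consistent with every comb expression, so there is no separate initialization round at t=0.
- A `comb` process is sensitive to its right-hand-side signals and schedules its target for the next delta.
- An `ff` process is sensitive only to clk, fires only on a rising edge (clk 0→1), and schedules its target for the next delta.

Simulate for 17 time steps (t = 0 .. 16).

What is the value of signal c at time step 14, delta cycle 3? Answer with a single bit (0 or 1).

t0.Δ0 e=1 clk=0 c=0 a=0 b=1 d=0
t0.Δ1 e=1 clk=1 c=0 a=0 b=1 d=0
t0.Δ2 e=1 clk=1 c=0 a=1 b=1 d=0
t0.Δ3 e=1 clk=1 c=1 a=1 b=1 d=0
t1.Δ0 e=1 clk=1 c=1 a=1 b=1 d=0
t1.Δ1 e=1 clk=0 c=1 a=1 b=1 d=0
t2.Δ0 e=1 clk=0 c=1 a=1 b=1 d=0
t2.Δ1 e=1 clk=1 c=1 a=1 b=1 d=0
t2.Δ2 e=1 clk=1 c=1 a=0 b=1 d=0
t2.Δ3 e=1 clk=1 c=0 a=0 b=1 d=0
t3.Δ0 e=1 clk=1 c=0 a=0 b=1 d=0
t3.Δ1 e=1 clk=0 c=0 a=0 b=1 d=0
t4.Δ0 e=1 clk=0 c=0 a=0 b=1 d=0
t4.Δ1 e=1 clk=1 c=0 a=0 b=1 d=0
t4.Δ2 e=1 clk=1 c=0 a=1 b=1 d=0
t4.Δ3 e=1 clk=1 c=1 a=1 b=1 d=0
t5.Δ0 e=1 clk=1 c=1 a=1 b=1 d=0
t5.Δ1 e=1 clk=0 c=1 a=1 b=1 d=0
t6.Δ0 e=1 clk=0 c=1 a=1 b=1 d=0
t6.Δ1 e=1 clk=1 c=1 a=1 b=1 d=0
t6.Δ2 e=1 clk=1 c=1 a=0 b=1 d=0
t6.Δ3 e=1 clk=1 c=0 a=0 b=1 d=0
t7.Δ0 e=1 clk=1 c=0 a=0 b=1 d=0
t7.Δ1 e=1 clk=0 c=0 a=0 b=1 d=0
t8.Δ0 e=1 clk=0 c=0 a=0 b=1 d=0
t8.Δ1 e=1 clk=1 c=0 a=0 b=1 d=0
t8.Δ2 e=1 clk=1 c=0 a=1 b=1 d=0
t8.Δ3 e=1 clk=1 c=1 a=1 b=1 d=0
t9.Δ0 e=1 clk=1 c=1 a=1 b=1 d=0
t9.Δ1 e=1 clk=0 c=1 a=1 b=1 d=0
t10.Δ0 e=1 clk=0 c=1 a=1 b=1 d=0
t10.Δ1 e=1 clk=1 c=1 a=1 b=1 d=0
t10.Δ2 e=1 clk=1 c=1 a=0 b=1 d=0
t10.Δ3 e=1 clk=1 c=0 a=0 b=1 d=0
t11.Δ0 e=1 clk=1 c=0 a=0 b=1 d=0
t11.Δ1 e=1 clk=0 c=0 a=0 b=1 d=0
t12.Δ0 e=1 clk=0 c=0 a=0 b=1 d=0
t12.Δ1 e=1 clk=1 c=0 a=0 b=1 d=0
t12.Δ2 e=1 clk=1 c=0 a=1 b=1 d=0
t12.Δ3 e=1 clk=1 c=1 a=1 b=1 d=0
t13.Δ0 e=1 clk=1 c=1 a=1 b=1 d=0
t13.Δ1 e=1 clk=0 c=1 a=1 b=1 d=0
t14.Δ0 e=1 clk=0 c=1 a=1 b=1 d=0
t14.Δ1 e=1 clk=1 c=1 a=1 b=1 d=0
t14.Δ2 e=1 clk=1 c=1 a=0 b=1 d=0
t14.Δ3 e=1 clk=1 c=0 a=0 b=1 d=0
t15.Δ0 e=1 clk=1 c=0 a=0 b=1 d=0
t15.Δ1 e=1 clk=0 c=0 a=0 b=1 d=0
t16.Δ0 e=1 clk=0 c=0 a=0 b=1 d=0
t16.Δ1 e=1 clk=1 c=0 a=0 b=1 d=0
t16.Δ2 e=1 clk=1 c=0 a=1 b=1 d=0
t16.Δ3 e=1 clk=1 c=1 a=1 b=1 d=0

0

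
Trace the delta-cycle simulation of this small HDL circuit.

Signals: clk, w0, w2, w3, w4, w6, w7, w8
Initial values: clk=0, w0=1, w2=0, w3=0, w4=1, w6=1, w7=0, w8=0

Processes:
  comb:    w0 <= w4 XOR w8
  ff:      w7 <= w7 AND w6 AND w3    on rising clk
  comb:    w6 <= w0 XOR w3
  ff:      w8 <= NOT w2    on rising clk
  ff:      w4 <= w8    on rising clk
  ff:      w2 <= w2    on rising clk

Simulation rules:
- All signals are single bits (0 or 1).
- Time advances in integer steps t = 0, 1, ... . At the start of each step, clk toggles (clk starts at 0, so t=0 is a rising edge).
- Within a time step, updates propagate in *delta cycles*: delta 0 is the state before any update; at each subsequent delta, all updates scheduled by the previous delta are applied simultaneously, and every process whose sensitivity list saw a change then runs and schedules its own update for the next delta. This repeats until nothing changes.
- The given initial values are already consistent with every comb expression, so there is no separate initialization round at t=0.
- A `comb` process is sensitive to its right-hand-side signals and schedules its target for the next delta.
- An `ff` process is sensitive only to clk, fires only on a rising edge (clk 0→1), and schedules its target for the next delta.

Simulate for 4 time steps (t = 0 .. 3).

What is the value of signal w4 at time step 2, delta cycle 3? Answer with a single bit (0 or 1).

1

[bits: w8,w3,w4,w6,w2,w7,clk,w0]
t=0: Δ0=00110001 Δ1=00110011 Δ2=10010011 | 2Δ
t=1: Δ0=10010011 Δ1=10010001 | 1Δ
t=2: Δ0=10010001 Δ1=10010011 Δ2=10110011 Δ3=10110010 Δ4=10100010 | 4Δ
t=3: Δ0=10100010 Δ1=10100000 | 1Δ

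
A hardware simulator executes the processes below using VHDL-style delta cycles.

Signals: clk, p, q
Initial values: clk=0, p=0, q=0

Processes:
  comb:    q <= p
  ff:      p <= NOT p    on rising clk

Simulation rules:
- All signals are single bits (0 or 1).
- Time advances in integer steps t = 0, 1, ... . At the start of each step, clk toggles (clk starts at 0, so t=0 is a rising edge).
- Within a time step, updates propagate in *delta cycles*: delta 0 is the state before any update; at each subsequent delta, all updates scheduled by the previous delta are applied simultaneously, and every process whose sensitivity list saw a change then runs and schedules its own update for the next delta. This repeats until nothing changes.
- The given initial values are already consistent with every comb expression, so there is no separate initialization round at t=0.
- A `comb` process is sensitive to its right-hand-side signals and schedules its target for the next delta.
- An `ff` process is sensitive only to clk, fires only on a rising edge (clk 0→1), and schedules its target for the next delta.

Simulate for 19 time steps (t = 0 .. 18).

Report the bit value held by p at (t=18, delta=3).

0

t0.Δ0 p=0 q=0 clk=0
t0.Δ1 p=0 q=0 clk=1
t0.Δ2 p=1 q=0 clk=1
t0.Δ3 p=1 q=1 clk=1
t1.Δ0 p=1 q=1 clk=1
t1.Δ1 p=1 q=1 clk=0
t2.Δ0 p=1 q=1 clk=0
t2.Δ1 p=1 q=1 clk=1
t2.Δ2 p=0 q=1 clk=1
t2.Δ3 p=0 q=0 clk=1
t3.Δ0 p=0 q=0 clk=1
t3.Δ1 p=0 q=0 clk=0
t4.Δ0 p=0 q=0 clk=0
t4.Δ1 p=0 q=0 clk=1
t4.Δ2 p=1 q=0 clk=1
t4.Δ3 p=1 q=1 clk=1
t5.Δ0 p=1 q=1 clk=1
t5.Δ1 p=1 q=1 clk=0
t6.Δ0 p=1 q=1 clk=0
t6.Δ1 p=1 q=1 clk=1
t6.Δ2 p=0 q=1 clk=1
t6.Δ3 p=0 q=0 clk=1
t7.Δ0 p=0 q=0 clk=1
t7.Δ1 p=0 q=0 clk=0
t8.Δ0 p=0 q=0 clk=0
t8.Δ1 p=0 q=0 clk=1
t8.Δ2 p=1 q=0 clk=1
t8.Δ3 p=1 q=1 clk=1
t9.Δ0 p=1 q=1 clk=1
t9.Δ1 p=1 q=1 clk=0
t10.Δ0 p=1 q=1 clk=0
t10.Δ1 p=1 q=1 clk=1
t10.Δ2 p=0 q=1 clk=1
t10.Δ3 p=0 q=0 clk=1
t11.Δ0 p=0 q=0 clk=1
t11.Δ1 p=0 q=0 clk=0
t12.Δ0 p=0 q=0 clk=0
t12.Δ1 p=0 q=0 clk=1
t12.Δ2 p=1 q=0 clk=1
t12.Δ3 p=1 q=1 clk=1
t13.Δ0 p=1 q=1 clk=1
t13.Δ1 p=1 q=1 clk=0
t14.Δ0 p=1 q=1 clk=0
t14.Δ1 p=1 q=1 clk=1
t14.Δ2 p=0 q=1 clk=1
t14.Δ3 p=0 q=0 clk=1
t15.Δ0 p=0 q=0 clk=1
t15.Δ1 p=0 q=0 clk=0
t16.Δ0 p=0 q=0 clk=0
t16.Δ1 p=0 q=0 clk=1
t16.Δ2 p=1 q=0 clk=1
t16.Δ3 p=1 q=1 clk=1
t17.Δ0 p=1 q=1 clk=1
t17.Δ1 p=1 q=1 clk=0
t18.Δ0 p=1 q=1 clk=0
t18.Δ1 p=1 q=1 clk=1
t18.Δ2 p=0 q=1 clk=1
t18.Δ3 p=0 q=0 clk=1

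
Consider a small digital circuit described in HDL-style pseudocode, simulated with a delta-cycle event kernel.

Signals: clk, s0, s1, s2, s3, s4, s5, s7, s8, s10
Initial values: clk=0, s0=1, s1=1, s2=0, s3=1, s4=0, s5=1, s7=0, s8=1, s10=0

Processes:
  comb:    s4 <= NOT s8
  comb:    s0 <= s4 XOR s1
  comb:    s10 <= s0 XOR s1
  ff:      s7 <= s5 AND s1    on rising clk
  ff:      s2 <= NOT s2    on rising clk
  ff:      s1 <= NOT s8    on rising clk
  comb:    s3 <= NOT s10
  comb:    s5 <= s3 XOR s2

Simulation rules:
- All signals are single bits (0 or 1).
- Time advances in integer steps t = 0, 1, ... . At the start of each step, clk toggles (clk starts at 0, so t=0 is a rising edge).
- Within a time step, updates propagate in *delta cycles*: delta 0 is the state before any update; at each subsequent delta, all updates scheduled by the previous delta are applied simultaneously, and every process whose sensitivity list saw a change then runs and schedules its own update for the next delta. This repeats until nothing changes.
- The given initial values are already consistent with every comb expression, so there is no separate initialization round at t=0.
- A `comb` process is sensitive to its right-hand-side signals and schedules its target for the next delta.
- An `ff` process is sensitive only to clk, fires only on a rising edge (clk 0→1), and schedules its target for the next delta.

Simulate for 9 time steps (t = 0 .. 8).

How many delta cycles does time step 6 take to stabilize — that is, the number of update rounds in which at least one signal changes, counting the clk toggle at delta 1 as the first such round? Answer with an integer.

t0.Δ0 s2=0 s5=1 s1=1 s0=1 s4=0 s7=0 s8=1 clk=0 s10=0 s3=1
t0.Δ1 s2=0 s5=1 s1=1 s0=1 s4=0 s7=0 s8=1 clk=1 s10=0 s3=1
t0.Δ2 s2=1 s5=1 s1=0 s0=1 s4=0 s7=1 s8=1 clk=1 s10=0 s3=1
t0.Δ3 s2=1 s5=0 s1=0 s0=0 s4=0 s7=1 s8=1 clk=1 s10=1 s3=1
t0.Δ4 s2=1 s5=0 s1=0 s0=0 s4=0 s7=1 s8=1 clk=1 s10=0 s3=0
t0.Δ5 s2=1 s5=1 s1=0 s0=0 s4=0 s7=1 s8=1 clk=1 s10=0 s3=1
t0.Δ6 s2=1 s5=0 s1=0 s0=0 s4=0 s7=1 s8=1 clk=1 s10=0 s3=1
t1.Δ0 s2=1 s5=0 s1=0 s0=0 s4=0 s7=1 s8=1 clk=1 s10=0 s3=1
t1.Δ1 s2=1 s5=0 s1=0 s0=0 s4=0 s7=1 s8=1 clk=0 s10=0 s3=1
t2.Δ0 s2=1 s5=0 s1=0 s0=0 s4=0 s7=1 s8=1 clk=0 s10=0 s3=1
t2.Δ1 s2=1 s5=0 s1=0 s0=0 s4=0 s7=1 s8=1 clk=1 s10=0 s3=1
t2.Δ2 s2=0 s5=0 s1=0 s0=0 s4=0 s7=0 s8=1 clk=1 s10=0 s3=1
t2.Δ3 s2=0 s5=1 s1=0 s0=0 s4=0 s7=0 s8=1 clk=1 s10=0 s3=1
t3.Δ0 s2=0 s5=1 s1=0 s0=0 s4=0 s7=0 s8=1 clk=1 s10=0 s3=1
t3.Δ1 s2=0 s5=1 s1=0 s0=0 s4=0 s7=0 s8=1 clk=0 s10=0 s3=1
t4.Δ0 s2=0 s5=1 s1=0 s0=0 s4=0 s7=0 s8=1 clk=0 s10=0 s3=1
t4.Δ1 s2=0 s5=1 s1=0 s0=0 s4=0 s7=0 s8=1 clk=1 s10=0 s3=1
t4.Δ2 s2=1 s5=1 s1=0 s0=0 s4=0 s7=0 s8=1 clk=1 s10=0 s3=1
t4.Δ3 s2=1 s5=0 s1=0 s0=0 s4=0 s7=0 s8=1 clk=1 s10=0 s3=1
t5.Δ0 s2=1 s5=0 s1=0 s0=0 s4=0 s7=0 s8=1 clk=1 s10=0 s3=1
t5.Δ1 s2=1 s5=0 s1=0 s0=0 s4=0 s7=0 s8=1 clk=0 s10=0 s3=1
t6.Δ0 s2=1 s5=0 s1=0 s0=0 s4=0 s7=0 s8=1 clk=0 s10=0 s3=1
t6.Δ1 s2=1 s5=0 s1=0 s0=0 s4=0 s7=0 s8=1 clk=1 s10=0 s3=1
t6.Δ2 s2=0 s5=0 s1=0 s0=0 s4=0 s7=0 s8=1 clk=1 s10=0 s3=1
t6.Δ3 s2=0 s5=1 s1=0 s0=0 s4=0 s7=0 s8=1 clk=1 s10=0 s3=1
t7.Δ0 s2=0 s5=1 s1=0 s0=0 s4=0 s7=0 s8=1 clk=1 s10=0 s3=1
t7.Δ1 s2=0 s5=1 s1=0 s0=0 s4=0 s7=0 s8=1 clk=0 s10=0 s3=1
t8.Δ0 s2=0 s5=1 s1=0 s0=0 s4=0 s7=0 s8=1 clk=0 s10=0 s3=1
t8.Δ1 s2=0 s5=1 s1=0 s0=0 s4=0 s7=0 s8=1 clk=1 s10=0 s3=1
t8.Δ2 s2=1 s5=1 s1=0 s0=0 s4=0 s7=0 s8=1 clk=1 s10=0 s3=1
t8.Δ3 s2=1 s5=0 s1=0 s0=0 s4=0 s7=0 s8=1 clk=1 s10=0 s3=1

3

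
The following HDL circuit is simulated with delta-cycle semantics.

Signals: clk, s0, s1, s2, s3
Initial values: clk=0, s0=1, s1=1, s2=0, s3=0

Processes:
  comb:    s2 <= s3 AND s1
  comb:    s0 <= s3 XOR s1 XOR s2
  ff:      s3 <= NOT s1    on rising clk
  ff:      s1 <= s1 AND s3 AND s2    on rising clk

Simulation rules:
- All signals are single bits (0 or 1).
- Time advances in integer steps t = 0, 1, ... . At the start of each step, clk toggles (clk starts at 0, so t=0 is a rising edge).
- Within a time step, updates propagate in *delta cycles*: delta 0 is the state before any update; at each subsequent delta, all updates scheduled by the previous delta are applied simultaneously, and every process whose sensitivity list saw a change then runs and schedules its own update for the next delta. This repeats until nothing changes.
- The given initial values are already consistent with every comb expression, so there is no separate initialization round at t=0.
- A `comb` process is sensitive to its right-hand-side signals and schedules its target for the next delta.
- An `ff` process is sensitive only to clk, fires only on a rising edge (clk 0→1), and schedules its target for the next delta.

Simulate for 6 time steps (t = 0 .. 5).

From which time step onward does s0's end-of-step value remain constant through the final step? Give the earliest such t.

2

t0.Δ0 s2=0 s3=0 clk=0 s1=1 s0=1
t0.Δ1 s2=0 s3=0 clk=1 s1=1 s0=1
t0.Δ2 s2=0 s3=0 clk=1 s1=0 s0=1
t0.Δ3 s2=0 s3=0 clk=1 s1=0 s0=0
t1.Δ0 s2=0 s3=0 clk=1 s1=0 s0=0
t1.Δ1 s2=0 s3=0 clk=0 s1=0 s0=0
t2.Δ0 s2=0 s3=0 clk=0 s1=0 s0=0
t2.Δ1 s2=0 s3=0 clk=1 s1=0 s0=0
t2.Δ2 s2=0 s3=1 clk=1 s1=0 s0=0
t2.Δ3 s2=0 s3=1 clk=1 s1=0 s0=1
t3.Δ0 s2=0 s3=1 clk=1 s1=0 s0=1
t3.Δ1 s2=0 s3=1 clk=0 s1=0 s0=1
t4.Δ0 s2=0 s3=1 clk=0 s1=0 s0=1
t4.Δ1 s2=0 s3=1 clk=1 s1=0 s0=1
t5.Δ0 s2=0 s3=1 clk=1 s1=0 s0=1
t5.Δ1 s2=0 s3=1 clk=0 s1=0 s0=1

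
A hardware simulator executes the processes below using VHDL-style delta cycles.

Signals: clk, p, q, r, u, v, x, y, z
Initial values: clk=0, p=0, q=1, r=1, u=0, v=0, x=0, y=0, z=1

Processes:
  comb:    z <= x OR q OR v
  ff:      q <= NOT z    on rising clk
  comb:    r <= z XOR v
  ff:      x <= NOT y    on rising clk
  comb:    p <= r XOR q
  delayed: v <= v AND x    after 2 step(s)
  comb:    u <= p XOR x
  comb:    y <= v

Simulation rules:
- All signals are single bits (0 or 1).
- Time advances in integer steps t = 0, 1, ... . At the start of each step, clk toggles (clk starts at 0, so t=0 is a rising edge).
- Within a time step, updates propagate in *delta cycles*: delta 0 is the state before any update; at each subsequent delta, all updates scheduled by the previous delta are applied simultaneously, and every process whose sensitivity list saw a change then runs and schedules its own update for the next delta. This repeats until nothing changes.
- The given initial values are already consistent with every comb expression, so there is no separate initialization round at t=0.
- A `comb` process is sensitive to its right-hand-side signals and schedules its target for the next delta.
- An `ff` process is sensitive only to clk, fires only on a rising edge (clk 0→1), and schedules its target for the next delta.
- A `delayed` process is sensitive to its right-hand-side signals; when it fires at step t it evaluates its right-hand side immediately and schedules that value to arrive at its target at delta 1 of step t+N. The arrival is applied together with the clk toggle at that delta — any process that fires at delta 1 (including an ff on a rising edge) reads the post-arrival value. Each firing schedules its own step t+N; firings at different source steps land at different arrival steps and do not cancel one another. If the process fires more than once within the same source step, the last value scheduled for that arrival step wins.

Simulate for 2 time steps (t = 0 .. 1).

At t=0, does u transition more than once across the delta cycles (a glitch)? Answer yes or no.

[bits: clk,p,u,r,x,q,v,z,y]
t=0: Δ0=000101010 Δ1=100101010 Δ2=100110010 Δ3=111110010 Δ4=110110010 | 4Δ
t=1: Δ0=110110010 Δ1=010110010 | 1Δ

yes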